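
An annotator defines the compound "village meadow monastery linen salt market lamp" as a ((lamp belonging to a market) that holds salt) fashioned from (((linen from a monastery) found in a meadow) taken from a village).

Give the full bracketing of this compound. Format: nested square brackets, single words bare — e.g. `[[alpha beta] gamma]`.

At the top level: head "lamp" (specifically "salt market lamp"); modifier "village meadow monastery linen".
Inside "village meadow monastery linen": head "linen" (specifically "meadow monastery linen"), modifier "village".
Inside "meadow monastery linen": head "linen" (specifically "monastery linen"), modifier "meadow".
Inside "monastery linen": head "linen", modifier "monastery".
Inside "salt market lamp": head "lamp" (specifically "market lamp"), modifier "salt".
Inside "market lamp": head "lamp", modifier "market".
So the structure is [[village [meadow [monastery linen]]] [salt [market lamp]]].

[[village [meadow [monastery linen]]] [salt [market lamp]]]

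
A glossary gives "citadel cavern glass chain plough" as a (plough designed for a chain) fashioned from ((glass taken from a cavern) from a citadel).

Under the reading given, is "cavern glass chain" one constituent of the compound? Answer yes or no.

no

The top-level split is [citadel cavern glass] [chain plough]; the full structure is [[citadel [cavern glass]] [chain plough]].
"cavern glass chain" straddles a constituent boundary, so it is not a single unit.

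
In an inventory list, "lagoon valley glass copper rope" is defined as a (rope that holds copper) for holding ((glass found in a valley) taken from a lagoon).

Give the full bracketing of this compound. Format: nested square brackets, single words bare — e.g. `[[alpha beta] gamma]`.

Whole compound: head "rope" (specifically "copper rope"), modifier "lagoon valley glass".
Inside "lagoon valley glass": head "glass" (specifically "valley glass"), modifier "lagoon".
Inside "valley glass": head "glass", modifier "valley".
Inside "copper rope": head "rope", modifier "copper".
So the structure is [[lagoon [valley glass]] [copper rope]].

[[lagoon [valley glass]] [copper rope]]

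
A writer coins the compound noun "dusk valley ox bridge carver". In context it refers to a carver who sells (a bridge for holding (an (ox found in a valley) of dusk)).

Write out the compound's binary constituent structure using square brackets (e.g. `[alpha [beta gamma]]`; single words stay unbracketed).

At the top level: head "carver"; modifier "dusk valley ox bridge".
Inside "dusk valley ox bridge": head "bridge", modifier "dusk valley ox".
Inside "dusk valley ox": head "ox" (specifically "valley ox"), modifier "dusk".
Inside "valley ox": head "ox", modifier "valley".
Assembled: [[[dusk [valley ox]] bridge] carver].

[[[dusk [valley ox]] bridge] carver]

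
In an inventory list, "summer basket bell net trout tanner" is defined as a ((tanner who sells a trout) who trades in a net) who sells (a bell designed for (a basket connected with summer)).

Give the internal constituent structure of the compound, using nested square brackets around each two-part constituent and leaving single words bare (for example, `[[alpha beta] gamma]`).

Whole compound: head "tanner" (specifically "net trout tanner"), modifier "summer basket bell".
"summer basket bell" → head "bell", modifier "summer basket".
"summer basket" → head "basket", modifier "summer".
"net trout tanner" → head "tanner" (specifically "trout tanner"), modifier "net".
"trout tanner" → head "tanner", modifier "trout".
Assembled: [[[summer basket] bell] [net [trout tanner]]].

[[[summer basket] bell] [net [trout tanner]]]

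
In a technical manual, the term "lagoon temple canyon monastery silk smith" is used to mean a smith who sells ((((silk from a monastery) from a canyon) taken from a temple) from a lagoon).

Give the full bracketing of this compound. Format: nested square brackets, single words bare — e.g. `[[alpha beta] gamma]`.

Overall it is a kind of smith; the modifier is "lagoon temple canyon monastery silk".
Inside "lagoon temple canyon monastery silk": head "silk" (specifically "temple canyon monastery silk"), modifier "lagoon".
Inside "temple canyon monastery silk": head "silk" (specifically "canyon monastery silk"), modifier "temple".
Inside "canyon monastery silk": head "silk" (specifically "monastery silk"), modifier "canyon".
Inside "monastery silk": head "silk", modifier "monastery".
So the structure is [[lagoon [temple [canyon [monastery silk]]]] smith].

[[lagoon [temple [canyon [monastery silk]]]] smith]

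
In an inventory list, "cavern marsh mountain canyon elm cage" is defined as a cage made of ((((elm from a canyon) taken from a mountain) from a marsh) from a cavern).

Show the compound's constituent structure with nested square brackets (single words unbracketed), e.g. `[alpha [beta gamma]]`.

Overall it is a kind of cage; the modifier is "cavern marsh mountain canyon elm".
Inside "cavern marsh mountain canyon elm": head "elm" (specifically "marsh mountain canyon elm"), modifier "cavern".
Inside "marsh mountain canyon elm": head "elm" (specifically "mountain canyon elm"), modifier "marsh".
Inside "mountain canyon elm": head "elm" (specifically "canyon elm"), modifier "mountain".
Inside "canyon elm": head "elm", modifier "canyon".
Putting it together: [[cavern [marsh [mountain [canyon elm]]]] cage].

[[cavern [marsh [mountain [canyon elm]]]] cage]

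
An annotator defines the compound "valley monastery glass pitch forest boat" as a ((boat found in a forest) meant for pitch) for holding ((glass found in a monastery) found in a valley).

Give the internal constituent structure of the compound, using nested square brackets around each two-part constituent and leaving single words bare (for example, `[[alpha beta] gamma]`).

[[valley [monastery glass]] [pitch [forest boat]]]

At the top level: head "boat" (specifically "pitch forest boat"); modifier "valley monastery glass".
"valley monastery glass" → head "glass" (specifically "monastery glass"), modifier "valley".
"monastery glass" → head "glass", modifier "monastery".
"pitch forest boat" → head "boat" (specifically "forest boat"), modifier "pitch".
"forest boat" → head "boat", modifier "forest".
Assembled: [[valley [monastery glass]] [pitch [forest boat]]].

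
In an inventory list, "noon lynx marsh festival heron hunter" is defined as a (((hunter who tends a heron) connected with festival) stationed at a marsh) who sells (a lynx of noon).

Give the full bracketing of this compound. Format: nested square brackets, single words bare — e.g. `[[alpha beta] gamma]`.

Overall it is a kind of hunter (specifically "marsh festival heron hunter"); the modifier is "noon lynx".
Inside "noon lynx": head "lynx", modifier "noon".
Inside "marsh festival heron hunter": head "hunter" (specifically "festival heron hunter"), modifier "marsh".
Inside "festival heron hunter": head "hunter" (specifically "heron hunter"), modifier "festival".
Inside "heron hunter": head "hunter", modifier "heron".
Putting it together: [[noon lynx] [marsh [festival [heron hunter]]]].

[[noon lynx] [marsh [festival [heron hunter]]]]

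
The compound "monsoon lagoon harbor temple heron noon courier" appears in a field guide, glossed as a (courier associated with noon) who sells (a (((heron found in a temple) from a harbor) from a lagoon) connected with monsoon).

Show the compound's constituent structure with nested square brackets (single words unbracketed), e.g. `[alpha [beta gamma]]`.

Whole compound: head "courier" (specifically "noon courier"), modifier "monsoon lagoon harbor temple heron".
"monsoon lagoon harbor temple heron" → head "heron" (specifically "lagoon harbor temple heron"), modifier "monsoon".
"lagoon harbor temple heron" → head "heron" (specifically "harbor temple heron"), modifier "lagoon".
"harbor temple heron" → head "heron" (specifically "temple heron"), modifier "harbor".
"temple heron" → head "heron", modifier "temple".
"noon courier" → head "courier", modifier "noon".
So the structure is [[monsoon [lagoon [harbor [temple heron]]]] [noon courier]].

[[monsoon [lagoon [harbor [temple heron]]]] [noon courier]]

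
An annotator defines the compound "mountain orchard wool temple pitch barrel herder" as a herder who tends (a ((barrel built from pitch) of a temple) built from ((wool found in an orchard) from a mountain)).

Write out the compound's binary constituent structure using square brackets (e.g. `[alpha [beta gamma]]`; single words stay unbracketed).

[[[mountain [orchard wool]] [temple [pitch barrel]]] herder]

The outermost head in the paraphrase is "herder", modified by "mountain orchard wool temple pitch barrel".
Inside "mountain orchard wool temple pitch barrel": head "barrel" (specifically "temple pitch barrel"), modifier "mountain orchard wool".
Inside "mountain orchard wool": head "wool" (specifically "orchard wool"), modifier "mountain".
Inside "orchard wool": head "wool", modifier "orchard".
Inside "temple pitch barrel": head "barrel" (specifically "pitch barrel"), modifier "temple".
Inside "pitch barrel": head "barrel", modifier "pitch".
So the structure is [[[mountain [orchard wool]] [temple [pitch barrel]]] herder].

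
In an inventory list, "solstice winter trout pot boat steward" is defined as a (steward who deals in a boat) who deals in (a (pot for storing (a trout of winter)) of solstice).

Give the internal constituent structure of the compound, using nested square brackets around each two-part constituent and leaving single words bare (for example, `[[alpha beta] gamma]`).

At the top level: head "steward" (specifically "boat steward"); modifier "solstice winter trout pot".
Within "solstice winter trout pot", the head is "pot" (specifically "winter trout pot") and the modifier is "solstice".
Within "winter trout pot", the head is "pot" and the modifier is "winter trout".
Within "winter trout", the head is "trout" and the modifier is "winter".
Within "boat steward", the head is "steward" and the modifier is "boat".
So the structure is [[solstice [[winter trout] pot]] [boat steward]].

[[solstice [[winter trout] pot]] [boat steward]]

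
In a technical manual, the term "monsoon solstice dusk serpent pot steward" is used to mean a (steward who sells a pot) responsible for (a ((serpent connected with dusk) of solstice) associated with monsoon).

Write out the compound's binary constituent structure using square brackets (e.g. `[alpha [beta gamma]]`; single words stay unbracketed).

The outermost head in the paraphrase is "steward" (specifically "pot steward"), modified by "monsoon solstice dusk serpent".
Inside "monsoon solstice dusk serpent": head "serpent" (specifically "solstice dusk serpent"), modifier "monsoon".
Inside "solstice dusk serpent": head "serpent" (specifically "dusk serpent"), modifier "solstice".
Inside "dusk serpent": head "serpent", modifier "dusk".
Inside "pot steward": head "steward", modifier "pot".
So the structure is [[monsoon [solstice [dusk serpent]]] [pot steward]].

[[monsoon [solstice [dusk serpent]]] [pot steward]]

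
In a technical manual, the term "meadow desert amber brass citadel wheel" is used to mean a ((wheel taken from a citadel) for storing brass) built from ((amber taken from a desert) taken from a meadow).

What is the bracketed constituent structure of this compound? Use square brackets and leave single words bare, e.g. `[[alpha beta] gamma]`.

[[meadow [desert amber]] [brass [citadel wheel]]]

Overall it is a kind of wheel (specifically "brass citadel wheel"); the modifier is "meadow desert amber".
"meadow desert amber" → head "amber" (specifically "desert amber"), modifier "meadow".
"desert amber" → head "amber", modifier "desert".
"brass citadel wheel" → head "wheel" (specifically "citadel wheel"), modifier "brass".
"citadel wheel" → head "wheel", modifier "citadel".
Assembled: [[meadow [desert amber]] [brass [citadel wheel]]].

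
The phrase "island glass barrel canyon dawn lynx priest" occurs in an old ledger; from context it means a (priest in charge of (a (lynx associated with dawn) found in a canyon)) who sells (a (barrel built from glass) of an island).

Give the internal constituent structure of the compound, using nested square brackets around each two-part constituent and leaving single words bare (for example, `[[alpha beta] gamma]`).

Whole compound: head "priest" (specifically "canyon dawn lynx priest"), modifier "island glass barrel".
"island glass barrel" → head "barrel" (specifically "glass barrel"), modifier "island".
"glass barrel" → head "barrel", modifier "glass".
"canyon dawn lynx priest" → head "priest", modifier "canyon dawn lynx".
"canyon dawn lynx" → head "lynx" (specifically "dawn lynx"), modifier "canyon".
"dawn lynx" → head "lynx", modifier "dawn".
Assembled: [[island [glass barrel]] [[canyon [dawn lynx]] priest]].

[[island [glass barrel]] [[canyon [dawn lynx]] priest]]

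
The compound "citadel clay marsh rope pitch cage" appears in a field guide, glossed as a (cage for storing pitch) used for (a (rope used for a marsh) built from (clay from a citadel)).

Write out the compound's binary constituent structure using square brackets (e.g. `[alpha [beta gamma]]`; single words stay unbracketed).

[[[citadel clay] [marsh rope]] [pitch cage]]

At the top level: head "cage" (specifically "pitch cage"); modifier "citadel clay marsh rope".
"citadel clay marsh rope" → head "rope" (specifically "marsh rope"), modifier "citadel clay".
"citadel clay" → head "clay", modifier "citadel".
"marsh rope" → head "rope", modifier "marsh".
"pitch cage" → head "cage", modifier "pitch".
Putting it together: [[[citadel clay] [marsh rope]] [pitch cage]].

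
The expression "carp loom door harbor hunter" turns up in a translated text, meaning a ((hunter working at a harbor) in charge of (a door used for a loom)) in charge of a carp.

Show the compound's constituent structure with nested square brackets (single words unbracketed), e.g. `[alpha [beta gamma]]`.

[carp [[loom door] [harbor hunter]]]

At the top level: head "hunter" (specifically "loom door harbor hunter"); modifier "carp".
"loom door harbor hunter" → head "hunter" (specifically "harbor hunter"), modifier "loom door".
"loom door" → head "door", modifier "loom".
"harbor hunter" → head "hunter", modifier "harbor".
Assembled: [carp [[loom door] [harbor hunter]]].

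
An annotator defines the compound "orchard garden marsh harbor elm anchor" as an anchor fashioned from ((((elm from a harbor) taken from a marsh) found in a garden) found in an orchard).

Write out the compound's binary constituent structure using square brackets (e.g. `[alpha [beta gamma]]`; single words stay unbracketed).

[[orchard [garden [marsh [harbor elm]]]] anchor]

At the top level: head "anchor"; modifier "orchard garden marsh harbor elm".
Inside "orchard garden marsh harbor elm": head "elm" (specifically "garden marsh harbor elm"), modifier "orchard".
Inside "garden marsh harbor elm": head "elm" (specifically "marsh harbor elm"), modifier "garden".
Inside "marsh harbor elm": head "elm" (specifically "harbor elm"), modifier "marsh".
Inside "harbor elm": head "elm", modifier "harbor".
Assembled: [[orchard [garden [marsh [harbor elm]]]] anchor].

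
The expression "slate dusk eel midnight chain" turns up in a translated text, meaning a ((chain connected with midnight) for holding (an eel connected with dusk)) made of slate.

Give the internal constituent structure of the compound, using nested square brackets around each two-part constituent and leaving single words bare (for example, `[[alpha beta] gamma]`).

Overall it is a kind of chain (specifically "dusk eel midnight chain"); the modifier is "slate".
Inside "dusk eel midnight chain": head "chain" (specifically "midnight chain"), modifier "dusk eel".
Inside "dusk eel": head "eel", modifier "dusk".
Inside "midnight chain": head "chain", modifier "midnight".
Putting it together: [slate [[dusk eel] [midnight chain]]].

[slate [[dusk eel] [midnight chain]]]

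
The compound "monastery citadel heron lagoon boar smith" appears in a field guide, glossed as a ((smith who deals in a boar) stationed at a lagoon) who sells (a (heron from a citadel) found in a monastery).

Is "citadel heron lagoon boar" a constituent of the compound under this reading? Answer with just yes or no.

The top-level split is [monastery citadel heron] [lagoon boar smith]; the full structure is [[monastery [citadel heron]] [lagoon [boar smith]]].
"citadel heron lagoon boar" straddles a constituent boundary, so it is not a single unit.

no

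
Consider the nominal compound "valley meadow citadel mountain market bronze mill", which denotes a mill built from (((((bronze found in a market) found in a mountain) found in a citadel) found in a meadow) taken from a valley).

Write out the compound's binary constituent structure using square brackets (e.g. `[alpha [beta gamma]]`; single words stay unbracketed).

Whole compound: head "mill", modifier "valley meadow citadel mountain market bronze".
Inside "valley meadow citadel mountain market bronze": head "bronze" (specifically "meadow citadel mountain market bronze"), modifier "valley".
Inside "meadow citadel mountain market bronze": head "bronze" (specifically "citadel mountain market bronze"), modifier "meadow".
Inside "citadel mountain market bronze": head "bronze" (specifically "mountain market bronze"), modifier "citadel".
Inside "mountain market bronze": head "bronze" (specifically "market bronze"), modifier "mountain".
Inside "market bronze": head "bronze", modifier "market".
So the structure is [[valley [meadow [citadel [mountain [market bronze]]]]] mill].

[[valley [meadow [citadel [mountain [market bronze]]]]] mill]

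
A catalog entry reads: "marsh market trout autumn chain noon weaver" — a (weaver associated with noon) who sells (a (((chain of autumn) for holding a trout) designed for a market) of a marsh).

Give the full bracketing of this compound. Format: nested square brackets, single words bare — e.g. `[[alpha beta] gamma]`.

[[marsh [market [trout [autumn chain]]]] [noon weaver]]

At the top level: head "weaver" (specifically "noon weaver"); modifier "marsh market trout autumn chain".
Inside "marsh market trout autumn chain": head "chain" (specifically "market trout autumn chain"), modifier "marsh".
Inside "market trout autumn chain": head "chain" (specifically "trout autumn chain"), modifier "market".
Inside "trout autumn chain": head "chain" (specifically "autumn chain"), modifier "trout".
Inside "autumn chain": head "chain", modifier "autumn".
Inside "noon weaver": head "weaver", modifier "noon".
Putting it together: [[marsh [market [trout [autumn chain]]]] [noon weaver]].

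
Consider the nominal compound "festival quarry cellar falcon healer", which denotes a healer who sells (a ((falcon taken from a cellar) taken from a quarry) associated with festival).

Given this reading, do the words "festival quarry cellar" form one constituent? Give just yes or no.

The top-level split is [festival quarry cellar falcon] [healer]; the full structure is [[festival [quarry [cellar falcon]]] healer].
"festival quarry cellar" straddles a constituent boundary, so it is not a single unit.

no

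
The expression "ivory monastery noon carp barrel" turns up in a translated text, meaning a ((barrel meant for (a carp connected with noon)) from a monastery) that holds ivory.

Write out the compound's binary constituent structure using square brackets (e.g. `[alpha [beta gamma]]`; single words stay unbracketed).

Overall it is a kind of barrel (specifically "monastery noon carp barrel"); the modifier is "ivory".
"monastery noon carp barrel" → head "barrel" (specifically "noon carp barrel"), modifier "monastery".
"noon carp barrel" → head "barrel", modifier "noon carp".
"noon carp" → head "carp", modifier "noon".
Assembled: [ivory [monastery [[noon carp] barrel]]].

[ivory [monastery [[noon carp] barrel]]]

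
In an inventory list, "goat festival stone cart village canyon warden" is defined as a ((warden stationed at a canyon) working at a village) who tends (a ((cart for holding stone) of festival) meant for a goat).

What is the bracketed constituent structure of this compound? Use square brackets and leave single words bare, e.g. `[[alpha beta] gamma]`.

[[goat [festival [stone cart]]] [village [canyon warden]]]

Whole compound: head "warden" (specifically "village canyon warden"), modifier "goat festival stone cart".
Inside "goat festival stone cart": head "cart" (specifically "festival stone cart"), modifier "goat".
Inside "festival stone cart": head "cart" (specifically "stone cart"), modifier "festival".
Inside "stone cart": head "cart", modifier "stone".
Inside "village canyon warden": head "warden" (specifically "canyon warden"), modifier "village".
Inside "canyon warden": head "warden", modifier "canyon".
Putting it together: [[goat [festival [stone cart]]] [village [canyon warden]]].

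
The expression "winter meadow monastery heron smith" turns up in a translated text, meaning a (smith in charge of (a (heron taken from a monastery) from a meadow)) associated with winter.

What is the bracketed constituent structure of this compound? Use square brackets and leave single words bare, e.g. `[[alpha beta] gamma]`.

[winter [[meadow [monastery heron]] smith]]

The outermost head in the paraphrase is "smith" (specifically "meadow monastery heron smith"), modified by "winter".
Within "meadow monastery heron smith", the head is "smith" and the modifier is "meadow monastery heron".
Within "meadow monastery heron", the head is "heron" (specifically "monastery heron") and the modifier is "meadow".
Within "monastery heron", the head is "heron" and the modifier is "monastery".
So the structure is [winter [[meadow [monastery heron]] smith]].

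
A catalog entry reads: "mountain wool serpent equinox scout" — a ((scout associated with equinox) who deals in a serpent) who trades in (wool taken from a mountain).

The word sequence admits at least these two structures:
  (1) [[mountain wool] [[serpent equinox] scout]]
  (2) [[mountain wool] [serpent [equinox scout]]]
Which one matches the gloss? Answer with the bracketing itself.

The paraphrase's head is the "scout" part ("serpent equinox scout"); its modifier is "mountain wool".
That top-level split, carried through the inner groups, gives [[mountain wool] [serpent [equinox scout]]].

[[mountain wool] [serpent [equinox scout]]]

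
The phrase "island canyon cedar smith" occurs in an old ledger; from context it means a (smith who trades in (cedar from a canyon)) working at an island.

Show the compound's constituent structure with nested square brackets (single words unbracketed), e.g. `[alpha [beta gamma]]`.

[island [[canyon cedar] smith]]

The outermost head in the paraphrase is "smith" (specifically "canyon cedar smith"), modified by "island".
Inside "canyon cedar smith": head "smith", modifier "canyon cedar".
Inside "canyon cedar": head "cedar", modifier "canyon".
Assembled: [island [[canyon cedar] smith]].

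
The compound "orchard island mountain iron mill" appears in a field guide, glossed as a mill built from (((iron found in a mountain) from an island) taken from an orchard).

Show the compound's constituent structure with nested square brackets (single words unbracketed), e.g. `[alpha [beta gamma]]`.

[[orchard [island [mountain iron]]] mill]

Whole compound: head "mill", modifier "orchard island mountain iron".
Within "orchard island mountain iron", the head is "iron" (specifically "island mountain iron") and the modifier is "orchard".
Within "island mountain iron", the head is "iron" (specifically "mountain iron") and the modifier is "island".
Within "mountain iron", the head is "iron" and the modifier is "mountain".
So the structure is [[orchard [island [mountain iron]]] mill].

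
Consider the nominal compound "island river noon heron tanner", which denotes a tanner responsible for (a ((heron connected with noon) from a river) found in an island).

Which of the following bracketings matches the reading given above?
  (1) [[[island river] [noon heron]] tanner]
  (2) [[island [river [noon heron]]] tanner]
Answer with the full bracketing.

The paraphrase's head is the "tanner" part ("tanner"); its modifier is "island river noon heron".
That top-level split, carried through the inner groups, gives [[island [river [noon heron]]] tanner].

[[island [river [noon heron]]] tanner]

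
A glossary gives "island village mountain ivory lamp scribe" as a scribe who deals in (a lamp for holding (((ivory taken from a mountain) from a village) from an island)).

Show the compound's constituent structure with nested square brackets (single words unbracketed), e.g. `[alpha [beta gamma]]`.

At the top level: head "scribe"; modifier "island village mountain ivory lamp".
Within "island village mountain ivory lamp", the head is "lamp" and the modifier is "island village mountain ivory".
Within "island village mountain ivory", the head is "ivory" (specifically "village mountain ivory") and the modifier is "island".
Within "village mountain ivory", the head is "ivory" (specifically "mountain ivory") and the modifier is "village".
Within "mountain ivory", the head is "ivory" and the modifier is "mountain".
Assembled: [[[island [village [mountain ivory]]] lamp] scribe].

[[[island [village [mountain ivory]]] lamp] scribe]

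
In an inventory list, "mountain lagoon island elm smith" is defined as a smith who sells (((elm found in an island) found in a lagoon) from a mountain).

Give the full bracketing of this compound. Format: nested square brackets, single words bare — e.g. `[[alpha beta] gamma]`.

[[mountain [lagoon [island elm]]] smith]

Overall it is a kind of smith; the modifier is "mountain lagoon island elm".
Inside "mountain lagoon island elm": head "elm" (specifically "lagoon island elm"), modifier "mountain".
Inside "lagoon island elm": head "elm" (specifically "island elm"), modifier "lagoon".
Inside "island elm": head "elm", modifier "island".
Putting it together: [[mountain [lagoon [island elm]]] smith].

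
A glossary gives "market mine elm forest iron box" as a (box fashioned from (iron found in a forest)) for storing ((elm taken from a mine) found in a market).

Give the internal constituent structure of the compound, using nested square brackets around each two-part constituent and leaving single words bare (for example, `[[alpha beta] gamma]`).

[[market [mine elm]] [[forest iron] box]]

At the top level: head "box" (specifically "forest iron box"); modifier "market mine elm".
Inside "market mine elm": head "elm" (specifically "mine elm"), modifier "market".
Inside "mine elm": head "elm", modifier "mine".
Inside "forest iron box": head "box", modifier "forest iron".
Inside "forest iron": head "iron", modifier "forest".
So the structure is [[market [mine elm]] [[forest iron] box]].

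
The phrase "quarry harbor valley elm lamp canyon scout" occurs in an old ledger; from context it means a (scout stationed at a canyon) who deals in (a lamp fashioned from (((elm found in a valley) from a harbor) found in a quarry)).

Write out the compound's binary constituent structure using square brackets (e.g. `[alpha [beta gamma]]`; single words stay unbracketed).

The outermost head in the paraphrase is "scout" (specifically "canyon scout"), modified by "quarry harbor valley elm lamp".
"quarry harbor valley elm lamp" → head "lamp", modifier "quarry harbor valley elm".
"quarry harbor valley elm" → head "elm" (specifically "harbor valley elm"), modifier "quarry".
"harbor valley elm" → head "elm" (specifically "valley elm"), modifier "harbor".
"valley elm" → head "elm", modifier "valley".
"canyon scout" → head "scout", modifier "canyon".
Assembled: [[[quarry [harbor [valley elm]]] lamp] [canyon scout]].

[[[quarry [harbor [valley elm]]] lamp] [canyon scout]]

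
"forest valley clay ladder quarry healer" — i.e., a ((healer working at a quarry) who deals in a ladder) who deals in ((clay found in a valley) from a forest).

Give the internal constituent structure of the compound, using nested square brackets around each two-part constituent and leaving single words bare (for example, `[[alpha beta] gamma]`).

The outermost head in the paraphrase is "healer" (specifically "ladder quarry healer"), modified by "forest valley clay".
"forest valley clay" → head "clay" (specifically "valley clay"), modifier "forest".
"valley clay" → head "clay", modifier "valley".
"ladder quarry healer" → head "healer" (specifically "quarry healer"), modifier "ladder".
"quarry healer" → head "healer", modifier "quarry".
Assembled: [[forest [valley clay]] [ladder [quarry healer]]].

[[forest [valley clay]] [ladder [quarry healer]]]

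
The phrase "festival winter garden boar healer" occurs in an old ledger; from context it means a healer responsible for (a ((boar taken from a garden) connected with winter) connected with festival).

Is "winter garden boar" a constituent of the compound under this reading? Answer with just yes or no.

The paraphrase groups the words so that "winter garden boar" is one unit: it corresponds to a single parenthesized sub-phrase.
The full structure is [[festival [winter [garden boar]]] healer], in which [winter garden boar] is a constituent.

yes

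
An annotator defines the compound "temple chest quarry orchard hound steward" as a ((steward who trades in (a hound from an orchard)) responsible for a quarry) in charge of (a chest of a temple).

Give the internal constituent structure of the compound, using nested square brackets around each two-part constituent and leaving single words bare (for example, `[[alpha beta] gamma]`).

[[temple chest] [quarry [[orchard hound] steward]]]

The outermost head in the paraphrase is "steward" (specifically "quarry orchard hound steward"), modified by "temple chest".
Inside "temple chest": head "chest", modifier "temple".
Inside "quarry orchard hound steward": head "steward" (specifically "orchard hound steward"), modifier "quarry".
Inside "orchard hound steward": head "steward", modifier "orchard hound".
Inside "orchard hound": head "hound", modifier "orchard".
Assembled: [[temple chest] [quarry [[orchard hound] steward]]].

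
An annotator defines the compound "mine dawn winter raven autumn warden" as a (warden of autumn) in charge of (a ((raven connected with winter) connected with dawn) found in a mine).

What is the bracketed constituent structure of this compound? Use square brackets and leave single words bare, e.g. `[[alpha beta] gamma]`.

At the top level: head "warden" (specifically "autumn warden"); modifier "mine dawn winter raven".
"mine dawn winter raven" → head "raven" (specifically "dawn winter raven"), modifier "mine".
"dawn winter raven" → head "raven" (specifically "winter raven"), modifier "dawn".
"winter raven" → head "raven", modifier "winter".
"autumn warden" → head "warden", modifier "autumn".
Putting it together: [[mine [dawn [winter raven]]] [autumn warden]].

[[mine [dawn [winter raven]]] [autumn warden]]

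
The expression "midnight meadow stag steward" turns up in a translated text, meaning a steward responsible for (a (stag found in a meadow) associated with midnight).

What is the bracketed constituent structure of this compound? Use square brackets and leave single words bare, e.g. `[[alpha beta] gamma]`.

Overall it is a kind of steward; the modifier is "midnight meadow stag".
Within "midnight meadow stag", the head is "stag" (specifically "meadow stag") and the modifier is "midnight".
Within "meadow stag", the head is "stag" and the modifier is "meadow".
So the structure is [[midnight [meadow stag]] steward].

[[midnight [meadow stag]] steward]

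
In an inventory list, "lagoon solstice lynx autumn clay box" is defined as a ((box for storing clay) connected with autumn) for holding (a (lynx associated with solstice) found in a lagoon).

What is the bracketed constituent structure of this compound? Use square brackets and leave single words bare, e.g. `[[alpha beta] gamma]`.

The outermost head in the paraphrase is "box" (specifically "autumn clay box"), modified by "lagoon solstice lynx".
Within "lagoon solstice lynx", the head is "lynx" (specifically "solstice lynx") and the modifier is "lagoon".
Within "solstice lynx", the head is "lynx" and the modifier is "solstice".
Within "autumn clay box", the head is "box" (specifically "clay box") and the modifier is "autumn".
Within "clay box", the head is "box" and the modifier is "clay".
So the structure is [[lagoon [solstice lynx]] [autumn [clay box]]].

[[lagoon [solstice lynx]] [autumn [clay box]]]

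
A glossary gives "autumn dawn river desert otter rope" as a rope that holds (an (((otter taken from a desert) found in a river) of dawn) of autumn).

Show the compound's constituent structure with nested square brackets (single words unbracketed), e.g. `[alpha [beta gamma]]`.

[[autumn [dawn [river [desert otter]]]] rope]

Overall it is a kind of rope; the modifier is "autumn dawn river desert otter".
"autumn dawn river desert otter" → head "otter" (specifically "dawn river desert otter"), modifier "autumn".
"dawn river desert otter" → head "otter" (specifically "river desert otter"), modifier "dawn".
"river desert otter" → head "otter" (specifically "desert otter"), modifier "river".
"desert otter" → head "otter", modifier "desert".
Putting it together: [[autumn [dawn [river [desert otter]]]] rope].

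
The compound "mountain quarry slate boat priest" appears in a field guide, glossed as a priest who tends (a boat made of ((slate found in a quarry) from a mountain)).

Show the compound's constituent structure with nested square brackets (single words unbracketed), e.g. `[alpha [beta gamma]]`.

Overall it is a kind of priest; the modifier is "mountain quarry slate boat".
Within "mountain quarry slate boat", the head is "boat" and the modifier is "mountain quarry slate".
Within "mountain quarry slate", the head is "slate" (specifically "quarry slate") and the modifier is "mountain".
Within "quarry slate", the head is "slate" and the modifier is "quarry".
Assembled: [[[mountain [quarry slate]] boat] priest].

[[[mountain [quarry slate]] boat] priest]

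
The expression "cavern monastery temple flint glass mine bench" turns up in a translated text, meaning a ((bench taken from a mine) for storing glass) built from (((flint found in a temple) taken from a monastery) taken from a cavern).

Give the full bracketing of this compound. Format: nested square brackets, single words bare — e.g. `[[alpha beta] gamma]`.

[[cavern [monastery [temple flint]]] [glass [mine bench]]]

At the top level: head "bench" (specifically "glass mine bench"); modifier "cavern monastery temple flint".
Within "cavern monastery temple flint", the head is "flint" (specifically "monastery temple flint") and the modifier is "cavern".
Within "monastery temple flint", the head is "flint" (specifically "temple flint") and the modifier is "monastery".
Within "temple flint", the head is "flint" and the modifier is "temple".
Within "glass mine bench", the head is "bench" (specifically "mine bench") and the modifier is "glass".
Within "mine bench", the head is "bench" and the modifier is "mine".
So the structure is [[cavern [monastery [temple flint]]] [glass [mine bench]]].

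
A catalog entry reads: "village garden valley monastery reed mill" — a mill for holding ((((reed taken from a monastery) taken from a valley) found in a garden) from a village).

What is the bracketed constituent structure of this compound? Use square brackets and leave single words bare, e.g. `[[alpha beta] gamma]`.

[[village [garden [valley [monastery reed]]]] mill]

At the top level: head "mill"; modifier "village garden valley monastery reed".
Inside "village garden valley monastery reed": head "reed" (specifically "garden valley monastery reed"), modifier "village".
Inside "garden valley monastery reed": head "reed" (specifically "valley monastery reed"), modifier "garden".
Inside "valley monastery reed": head "reed" (specifically "monastery reed"), modifier "valley".
Inside "monastery reed": head "reed", modifier "monastery".
Assembled: [[village [garden [valley [monastery reed]]]] mill].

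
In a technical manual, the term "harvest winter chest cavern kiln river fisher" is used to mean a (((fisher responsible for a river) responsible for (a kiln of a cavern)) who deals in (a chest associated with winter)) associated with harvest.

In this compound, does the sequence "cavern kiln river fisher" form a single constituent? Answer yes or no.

The paraphrase groups the words so that "cavern kiln river fisher" is one unit: it corresponds to a single parenthesized sub-phrase.
The full structure is [harvest [[winter chest] [[cavern kiln] [river fisher]]]], in which [cavern kiln river fisher] is a constituent.

yes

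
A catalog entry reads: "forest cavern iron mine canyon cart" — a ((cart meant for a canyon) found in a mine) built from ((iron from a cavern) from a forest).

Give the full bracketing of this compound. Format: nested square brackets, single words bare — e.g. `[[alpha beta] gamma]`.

The outermost head in the paraphrase is "cart" (specifically "mine canyon cart"), modified by "forest cavern iron".
"forest cavern iron" → head "iron" (specifically "cavern iron"), modifier "forest".
"cavern iron" → head "iron", modifier "cavern".
"mine canyon cart" → head "cart" (specifically "canyon cart"), modifier "mine".
"canyon cart" → head "cart", modifier "canyon".
So the structure is [[forest [cavern iron]] [mine [canyon cart]]].

[[forest [cavern iron]] [mine [canyon cart]]]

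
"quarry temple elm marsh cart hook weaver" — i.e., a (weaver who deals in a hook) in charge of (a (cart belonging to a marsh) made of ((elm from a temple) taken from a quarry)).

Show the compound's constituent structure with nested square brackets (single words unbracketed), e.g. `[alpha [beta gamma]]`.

At the top level: head "weaver" (specifically "hook weaver"); modifier "quarry temple elm marsh cart".
"quarry temple elm marsh cart" → head "cart" (specifically "marsh cart"), modifier "quarry temple elm".
"quarry temple elm" → head "elm" (specifically "temple elm"), modifier "quarry".
"temple elm" → head "elm", modifier "temple".
"marsh cart" → head "cart", modifier "marsh".
"hook weaver" → head "weaver", modifier "hook".
Assembled: [[[quarry [temple elm]] [marsh cart]] [hook weaver]].

[[[quarry [temple elm]] [marsh cart]] [hook weaver]]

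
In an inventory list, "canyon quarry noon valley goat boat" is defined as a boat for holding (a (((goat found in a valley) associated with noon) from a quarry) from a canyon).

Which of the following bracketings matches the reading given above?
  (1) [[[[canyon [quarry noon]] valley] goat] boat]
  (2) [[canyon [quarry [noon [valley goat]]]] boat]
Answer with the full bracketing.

[[canyon [quarry [noon [valley goat]]]] boat]

The paraphrase's head is the "boat" part ("boat"); its modifier is "canyon quarry noon valley goat".
That top-level split, carried through the inner groups, gives [[canyon [quarry [noon [valley goat]]]] boat].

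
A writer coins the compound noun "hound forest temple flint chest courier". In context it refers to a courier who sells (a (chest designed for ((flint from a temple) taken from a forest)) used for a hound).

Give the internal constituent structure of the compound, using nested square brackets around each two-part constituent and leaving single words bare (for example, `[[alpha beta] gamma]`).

At the top level: head "courier"; modifier "hound forest temple flint chest".
"hound forest temple flint chest" → head "chest" (specifically "forest temple flint chest"), modifier "hound".
"forest temple flint chest" → head "chest", modifier "forest temple flint".
"forest temple flint" → head "flint" (specifically "temple flint"), modifier "forest".
"temple flint" → head "flint", modifier "temple".
Putting it together: [[hound [[forest [temple flint]] chest]] courier].

[[hound [[forest [temple flint]] chest]] courier]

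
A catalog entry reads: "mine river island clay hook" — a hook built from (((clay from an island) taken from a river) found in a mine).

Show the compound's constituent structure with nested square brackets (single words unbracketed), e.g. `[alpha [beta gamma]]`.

Overall it is a kind of hook; the modifier is "mine river island clay".
"mine river island clay" → head "clay" (specifically "river island clay"), modifier "mine".
"river island clay" → head "clay" (specifically "island clay"), modifier "river".
"island clay" → head "clay", modifier "island".
Assembled: [[mine [river [island clay]]] hook].

[[mine [river [island clay]]] hook]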